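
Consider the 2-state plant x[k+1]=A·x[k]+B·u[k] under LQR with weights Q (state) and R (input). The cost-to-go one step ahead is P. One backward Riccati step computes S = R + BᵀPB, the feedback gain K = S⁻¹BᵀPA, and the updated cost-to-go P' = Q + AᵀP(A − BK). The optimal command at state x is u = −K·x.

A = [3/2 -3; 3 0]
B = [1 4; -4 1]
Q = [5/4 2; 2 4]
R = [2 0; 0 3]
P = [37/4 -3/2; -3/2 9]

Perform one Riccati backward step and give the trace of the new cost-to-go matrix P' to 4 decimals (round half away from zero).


BᵀP = [15.2500 -37.5000; 35.5000 3.0000]
S = R + BᵀPB = [2 0; 0 3] + [165.2500 23.5000; 23.5000 145.0000] = [167.2500 23.5000; 23.5000 148.0000]
BᵀPA = [-89.6250 -45.7500; 62.2500 -106.5000]
K = S⁻¹·BᵀPA = [-0.6086 -0.1764; 0.5172 -0.6916]
A−BK = [0.0396 -0.0573; 0.0486 -0.0139]
AᵀP(A−BK) = [1.5732 -0.8805; -0.8805 1.5268]
P' = Q + AᵀP(A−BK) = [2.8232 1.1195; 1.1195 5.5268]
tr(P') = 8.3500

8.3500


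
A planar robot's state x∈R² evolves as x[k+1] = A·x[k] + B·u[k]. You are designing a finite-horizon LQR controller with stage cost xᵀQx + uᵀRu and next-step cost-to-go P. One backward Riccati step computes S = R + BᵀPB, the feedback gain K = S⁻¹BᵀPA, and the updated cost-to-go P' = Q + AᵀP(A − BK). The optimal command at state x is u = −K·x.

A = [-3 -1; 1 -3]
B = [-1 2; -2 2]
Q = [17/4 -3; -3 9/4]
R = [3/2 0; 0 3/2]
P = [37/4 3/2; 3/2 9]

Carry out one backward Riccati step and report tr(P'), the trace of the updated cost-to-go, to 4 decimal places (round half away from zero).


37.0406

BᵀP = [-12.2500 -19.5000; 21.5000 21.0000]
S = R + BᵀPB = [3/2 0; 0 3/2] + [51.2500 -63.5000; -63.5000 85.0000] = [52.7500 -63.5000; -63.5000 86.5000]
BᵀPA = [17.2500 70.7500; -43.5000 -84.5000]
K = S⁻¹·BᵀPA = [-2.3936 1.4212; -2.2601 0.0664]
A−BK = [-0.8735 0.2883; 0.7329 -0.2905]
AᵀP(A−BK) = [26.2272 -8.8760; -8.8760 4.3134]
P' = Q + AᵀP(A−BK) = [30.4772 -11.8760; -11.8760 6.5634]
tr(P') = 37.0406


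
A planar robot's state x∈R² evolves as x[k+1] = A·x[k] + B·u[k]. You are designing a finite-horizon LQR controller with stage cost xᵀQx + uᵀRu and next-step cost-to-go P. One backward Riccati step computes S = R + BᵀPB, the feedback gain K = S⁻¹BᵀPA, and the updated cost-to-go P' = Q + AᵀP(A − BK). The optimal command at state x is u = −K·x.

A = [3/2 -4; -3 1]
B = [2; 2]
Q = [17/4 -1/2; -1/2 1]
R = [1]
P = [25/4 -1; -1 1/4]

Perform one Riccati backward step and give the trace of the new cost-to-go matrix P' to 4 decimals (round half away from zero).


BᵀP = [10.5000 -1.5000]
S = R + BᵀPB = [1] + [18.0000] = [19.0000]
BᵀPA = [20.2500 -43.5000]
K = S⁻¹·BᵀPA = [1.0658 -2.2895]
A−BK = [-0.6316 0.5789; -5.1316 5.5789]
AᵀP(A−BK) = [3.7303 -5.3882; -5.3882 8.6579]
P' = Q + AᵀP(A−BK) = [7.9803 -5.8882; -5.8882 9.6579]
tr(P') = 17.6382

17.6382


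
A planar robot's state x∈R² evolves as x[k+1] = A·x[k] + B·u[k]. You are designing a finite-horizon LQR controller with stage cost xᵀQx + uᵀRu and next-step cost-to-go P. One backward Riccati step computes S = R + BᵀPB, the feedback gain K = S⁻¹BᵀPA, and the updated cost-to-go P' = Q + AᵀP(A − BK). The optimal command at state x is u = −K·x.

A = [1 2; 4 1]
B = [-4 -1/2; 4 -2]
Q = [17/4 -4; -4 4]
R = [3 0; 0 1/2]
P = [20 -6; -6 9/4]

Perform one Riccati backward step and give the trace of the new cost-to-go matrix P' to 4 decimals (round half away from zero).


10.6860

BᵀP = [-104.0000 33.0000; 2.0000 -1.5000]
S = R + BᵀPB = [3 0; 0 1/2] + [548.0000 -14.0000; -14.0000 2.0000] = [551.0000 -14.0000; -14.0000 2.5000]
BᵀPA = [28.0000 -175.0000; -4.0000 2.5000]
K = S⁻¹·BᵀPA = [0.0118 -0.3407; -1.5336 -0.9077]
A−BK = [0.2806 0.1835; 0.8853 0.5472]
AᵀP(A−BK) = [1.5336 0.9077; 0.9077 0.9023]
P' = Q + AᵀP(A−BK) = [5.7836 -3.0923; -3.0923 4.9023]
tr(P') = 10.6860


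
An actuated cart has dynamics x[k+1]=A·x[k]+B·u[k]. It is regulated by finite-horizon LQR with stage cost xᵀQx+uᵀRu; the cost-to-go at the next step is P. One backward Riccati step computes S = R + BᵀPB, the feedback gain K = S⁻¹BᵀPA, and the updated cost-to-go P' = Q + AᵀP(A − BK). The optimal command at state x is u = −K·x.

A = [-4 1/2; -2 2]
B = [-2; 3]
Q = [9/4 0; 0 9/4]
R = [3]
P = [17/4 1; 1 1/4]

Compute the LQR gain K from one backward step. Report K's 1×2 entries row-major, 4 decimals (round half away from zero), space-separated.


2.3902 -0.5122

BᵀP = [-5.5000 -1.2500]
S = R + BᵀPB = [3] + [7.2500] = [10.2500]
BᵀPA = [24.5000 -5.2500]
K = S⁻¹·BᵀPA = [2.3902 -0.5122]
A−BK = [0.7805 -0.5244; -9.1707 3.5366]
AᵀP(A−BK) = [26.4390 -5.9512; -5.9512 1.3735]
P' = Q + AᵀP(A−BK) = [28.6890 -5.9512; -5.9512 3.6235]
tr(P') = 32.3125


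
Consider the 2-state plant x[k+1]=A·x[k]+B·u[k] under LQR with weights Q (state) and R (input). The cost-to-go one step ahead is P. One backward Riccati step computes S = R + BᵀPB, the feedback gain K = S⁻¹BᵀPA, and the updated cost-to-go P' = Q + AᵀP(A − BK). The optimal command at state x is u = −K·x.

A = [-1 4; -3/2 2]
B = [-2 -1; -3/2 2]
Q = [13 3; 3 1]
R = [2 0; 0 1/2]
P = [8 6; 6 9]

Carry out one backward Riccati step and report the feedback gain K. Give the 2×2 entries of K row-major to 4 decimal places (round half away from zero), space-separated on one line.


BᵀP = [-25.0000 -25.5000; 4.0000 12.0000]
S = R + BᵀPB = [2 0; 0 1/2] + [88.2500 -26.0000; -26.0000 20.0000] = [90.2500 -26.0000; -26.0000 20.5000]
BᵀPA = [63.2500 -151.0000; -22.0000 40.0000]
K = S⁻¹·BᵀPA = [0.6172 -1.7507; -0.2904 -0.2691]
A−BK = [-0.0561 0.2295; 0.0066 -0.0877]
AᵀP(A−BK) = [0.8251 -2.1914; -2.1914 6.4150]
P' = Q + AᵀP(A−BK) = [13.8251 0.8086; 0.8086 7.4150]
tr(P') = 21.2401

0.6172 -1.7507 -0.2904 -0.2691


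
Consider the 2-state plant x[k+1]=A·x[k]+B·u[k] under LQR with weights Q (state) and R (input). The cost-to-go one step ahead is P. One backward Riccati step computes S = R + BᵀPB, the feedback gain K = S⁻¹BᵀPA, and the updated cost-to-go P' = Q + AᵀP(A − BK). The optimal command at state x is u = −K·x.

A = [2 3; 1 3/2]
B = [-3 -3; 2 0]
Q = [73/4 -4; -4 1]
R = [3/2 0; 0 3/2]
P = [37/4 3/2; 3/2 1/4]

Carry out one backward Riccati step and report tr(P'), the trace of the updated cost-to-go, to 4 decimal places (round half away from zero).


20.7098

BᵀP = [-24.7500 -4.0000; -27.7500 -4.5000]
S = R + BᵀPB = [3/2 0; 0 3/2] + [66.2500 74.2500; 74.2500 83.2500] = [67.7500 74.2500; 74.2500 84.7500]
BᵀPA = [-53.5000 -80.2500; -60.0000 -90.0000]
K = S⁻¹·BᵀPA = [-0.3459 -0.5189; -0.4049 -0.6074]
A−BK = [-0.2525 -0.3787; 1.6918 2.5377]
AᵀP(A−BK) = [0.4492 0.6738; 0.6738 1.0107]
P' = Q + AᵀP(A−BK) = [18.6992 -3.3262; -3.3262 2.0107]
tr(P') = 20.7098


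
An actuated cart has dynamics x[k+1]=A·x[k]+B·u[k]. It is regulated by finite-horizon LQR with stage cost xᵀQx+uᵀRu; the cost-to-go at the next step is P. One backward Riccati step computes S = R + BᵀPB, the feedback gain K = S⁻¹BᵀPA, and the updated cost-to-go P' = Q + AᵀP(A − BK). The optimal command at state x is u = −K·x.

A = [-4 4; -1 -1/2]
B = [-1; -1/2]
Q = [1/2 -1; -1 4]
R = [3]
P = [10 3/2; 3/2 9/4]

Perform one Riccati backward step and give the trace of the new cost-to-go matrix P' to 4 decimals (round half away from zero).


79.7365

BᵀP = [-10.7500 -2.6250]
S = R + BᵀPB = [3] + [12.0625] = [15.0625]
BᵀPA = [45.6250 -41.6875]
K = S⁻¹·BᵀPA = [3.0290 -2.7676]
A−BK = [-0.9710 1.2324; 0.5145 -1.8838]
AᵀP(A−BK) = [36.0498 -35.6017; -35.6017 39.1867]
P' = Q + AᵀP(A−BK) = [36.5498 -36.6017; -36.6017 43.1867]
tr(P') = 79.7365


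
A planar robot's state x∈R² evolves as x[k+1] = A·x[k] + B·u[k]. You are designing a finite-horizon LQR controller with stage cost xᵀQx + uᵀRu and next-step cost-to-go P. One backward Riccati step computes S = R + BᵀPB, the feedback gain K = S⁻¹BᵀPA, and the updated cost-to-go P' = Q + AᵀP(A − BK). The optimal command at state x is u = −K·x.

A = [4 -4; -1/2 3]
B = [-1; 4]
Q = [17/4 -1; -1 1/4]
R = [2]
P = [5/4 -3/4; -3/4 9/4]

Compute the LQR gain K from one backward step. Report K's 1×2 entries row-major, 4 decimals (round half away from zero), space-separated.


-0.4834 1.0221

BᵀP = [-4.2500 9.7500]
S = R + BᵀPB = [2] + [43.2500] = [45.2500]
BᵀPA = [-21.8750 46.2500]
K = S⁻¹·BᵀPA = [-0.4834 1.0221]
A−BK = [3.5166 -2.9779; 1.4337 -1.0884]
AᵀP(A−BK) = [12.9876 -11.5166; -11.5166 10.9779]
P' = Q + AᵀP(A−BK) = [17.2376 -12.5166; -12.5166 11.2279]
tr(P') = 28.4655


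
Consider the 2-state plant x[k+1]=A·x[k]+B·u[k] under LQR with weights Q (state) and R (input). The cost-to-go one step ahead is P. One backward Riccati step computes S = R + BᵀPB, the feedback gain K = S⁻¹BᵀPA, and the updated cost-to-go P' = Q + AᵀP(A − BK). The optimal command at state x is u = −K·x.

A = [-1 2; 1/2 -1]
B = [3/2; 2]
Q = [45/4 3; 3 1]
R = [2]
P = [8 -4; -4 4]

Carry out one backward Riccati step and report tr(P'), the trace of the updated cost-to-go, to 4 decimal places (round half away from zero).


73.5000

BᵀP = [4.0000 2.0000]
S = R + BᵀPB = [2] + [10.0000] = [12.0000]
BᵀPA = [-3.0000 6.0000]
K = S⁻¹·BᵀPA = [-0.2500 0.5000]
A−BK = [-0.6250 1.2500; 1.0000 -2.0000]
AᵀP(A−BK) = [12.2500 -24.5000; -24.5000 49.0000]
P' = Q + AᵀP(A−BK) = [23.5000 -21.5000; -21.5000 50.0000]
tr(P') = 73.5000


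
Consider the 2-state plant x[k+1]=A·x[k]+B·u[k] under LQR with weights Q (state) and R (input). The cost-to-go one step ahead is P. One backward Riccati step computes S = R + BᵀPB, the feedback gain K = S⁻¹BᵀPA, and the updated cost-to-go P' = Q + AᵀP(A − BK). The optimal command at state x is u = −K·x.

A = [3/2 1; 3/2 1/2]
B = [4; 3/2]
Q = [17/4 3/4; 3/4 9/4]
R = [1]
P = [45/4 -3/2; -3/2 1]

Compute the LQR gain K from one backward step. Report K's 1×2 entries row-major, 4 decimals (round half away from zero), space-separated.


0.3472 0.2451

BᵀP = [42.7500 -4.5000]
S = R + BᵀPB = [1] + [164.2500] = [165.2500]
BᵀPA = [57.3750 40.5000]
K = S⁻¹·BᵀPA = [0.3472 0.2451]
A−BK = [0.1112 0.0197; 0.9792 0.1324]
AᵀP(A−BK) = [0.8918 0.1884; 0.1884 0.0741]
P' = Q + AᵀP(A−BK) = [5.1418 0.9384; 0.9384 2.3241]
tr(P') = 7.4660


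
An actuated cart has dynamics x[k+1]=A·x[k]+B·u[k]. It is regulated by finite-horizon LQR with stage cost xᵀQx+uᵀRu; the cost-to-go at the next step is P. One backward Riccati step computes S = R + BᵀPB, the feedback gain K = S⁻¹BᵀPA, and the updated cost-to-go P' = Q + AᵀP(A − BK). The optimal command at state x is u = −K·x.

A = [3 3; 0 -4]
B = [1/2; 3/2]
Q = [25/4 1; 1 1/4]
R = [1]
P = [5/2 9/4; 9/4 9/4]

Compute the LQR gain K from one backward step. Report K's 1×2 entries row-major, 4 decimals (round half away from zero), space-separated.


1.3789 -0.4099

BᵀP = [4.6250 4.5000]
S = R + BᵀPB = [1] + [9.0625] = [10.0625]
BᵀPA = [13.8750 -4.1250]
K = S⁻¹·BᵀPA = [1.3789 -0.4099]
A−BK = [2.3106 3.2050; -2.0683 -3.3851]
AᵀP(A−BK) = [3.3680 1.1879; 1.1879 2.8090]
P' = Q + AᵀP(A−BK) = [9.6180 2.1879; 2.1879 3.0590]
tr(P') = 12.6770


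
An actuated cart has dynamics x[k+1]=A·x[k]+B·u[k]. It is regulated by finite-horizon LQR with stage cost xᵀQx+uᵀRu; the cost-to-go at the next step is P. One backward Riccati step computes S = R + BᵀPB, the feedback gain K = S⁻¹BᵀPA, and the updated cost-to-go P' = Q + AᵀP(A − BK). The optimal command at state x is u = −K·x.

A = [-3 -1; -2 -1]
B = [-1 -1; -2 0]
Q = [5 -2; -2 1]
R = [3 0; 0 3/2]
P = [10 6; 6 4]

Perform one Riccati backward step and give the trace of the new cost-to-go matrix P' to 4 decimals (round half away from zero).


BᵀP = [-22.0000 -14.0000; -10.0000 -6.0000]
S = R + BᵀPB = [3 0; 0 3/2] + [50.0000 22.0000; 22.0000 10.0000] = [53.0000 22.0000; 22.0000 11.5000]
BᵀPA = [94.0000 36.0000; 42.0000 16.0000]
K = S⁻¹·BᵀPA = [1.2510 0.4940; 1.2590 0.4462]
A−BK = [-0.4900 -0.0598; 0.5020 -0.0120]
AᵀP(A−BK) = [7.5299 2.8207; 2.8207 1.0757]
P' = Q + AᵀP(A−BK) = [12.5299 0.8207; 0.8207 2.0757]
tr(P') = 14.6056

14.6056


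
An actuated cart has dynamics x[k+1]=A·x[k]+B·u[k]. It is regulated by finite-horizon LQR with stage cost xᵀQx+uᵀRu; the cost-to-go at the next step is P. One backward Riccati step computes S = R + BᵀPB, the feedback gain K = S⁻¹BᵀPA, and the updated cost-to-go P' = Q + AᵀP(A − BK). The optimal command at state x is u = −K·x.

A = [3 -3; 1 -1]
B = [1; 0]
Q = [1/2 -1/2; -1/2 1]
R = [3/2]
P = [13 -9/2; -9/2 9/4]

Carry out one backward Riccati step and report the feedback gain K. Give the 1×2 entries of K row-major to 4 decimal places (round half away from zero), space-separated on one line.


2.3793 -2.3793

BᵀP = [13.0000 -4.5000]
S = R + BᵀPB = [3/2] + [13.0000] = [14.5000]
BᵀPA = [34.5000 -34.5000]
K = S⁻¹·BᵀPA = [2.3793 -2.3793]
A−BK = [0.6207 -0.6207; 1.0000 -1.0000]
AᵀP(A−BK) = [10.1638 -10.1638; -10.1638 10.1638]
P' = Q + AᵀP(A−BK) = [10.6638 -10.6638; -10.6638 11.1638]
tr(P') = 21.8276


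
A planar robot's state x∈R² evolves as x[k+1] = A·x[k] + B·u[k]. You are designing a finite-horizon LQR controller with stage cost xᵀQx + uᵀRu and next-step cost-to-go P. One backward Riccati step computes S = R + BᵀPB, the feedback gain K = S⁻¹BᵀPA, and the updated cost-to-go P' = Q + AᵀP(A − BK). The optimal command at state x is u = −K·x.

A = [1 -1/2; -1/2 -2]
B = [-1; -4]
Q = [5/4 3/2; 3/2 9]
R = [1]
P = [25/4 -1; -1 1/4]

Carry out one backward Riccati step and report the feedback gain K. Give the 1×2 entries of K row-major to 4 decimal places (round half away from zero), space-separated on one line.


-0.6923 0.3462

BᵀP = [-2.2500 0.0000]
S = R + BᵀPB = [1] + [2.2500] = [3.2500]
BᵀPA = [-2.2500 1.1250]
K = S⁻¹·BᵀPA = [-0.6923 0.3462]
A−BK = [0.3077 -0.1538; -3.2692 -0.6154]
AᵀP(A−BK) = [5.7548 -0.3462; -0.3462 0.1731]
P' = Q + AᵀP(A−BK) = [7.0048 1.1538; 1.1538 9.1731]
tr(P') = 16.1779


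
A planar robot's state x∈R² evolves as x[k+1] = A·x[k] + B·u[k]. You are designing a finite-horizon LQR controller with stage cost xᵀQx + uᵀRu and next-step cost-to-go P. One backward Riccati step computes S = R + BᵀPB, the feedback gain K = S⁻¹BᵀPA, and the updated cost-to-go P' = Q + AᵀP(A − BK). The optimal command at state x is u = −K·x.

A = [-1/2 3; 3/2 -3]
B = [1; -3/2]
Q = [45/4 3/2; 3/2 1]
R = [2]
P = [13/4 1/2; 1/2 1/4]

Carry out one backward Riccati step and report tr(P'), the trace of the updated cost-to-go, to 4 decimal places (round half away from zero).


23.3415

BᵀP = [2.5000 0.1250]
S = R + BᵀPB = [2] + [2.3125] = [4.3125]
BᵀPA = [-1.0625 7.1250]
K = S⁻¹·BᵀPA = [-0.2464 1.6522]
A−BK = [-0.2536 1.3478; 1.1304 -0.5217]
AᵀP(A−BK) = [0.3632 -1.2446; -1.2446 10.7283]
P' = Q + AᵀP(A−BK) = [11.6132 0.2554; 0.2554 11.7283]
tr(P') = 23.3415


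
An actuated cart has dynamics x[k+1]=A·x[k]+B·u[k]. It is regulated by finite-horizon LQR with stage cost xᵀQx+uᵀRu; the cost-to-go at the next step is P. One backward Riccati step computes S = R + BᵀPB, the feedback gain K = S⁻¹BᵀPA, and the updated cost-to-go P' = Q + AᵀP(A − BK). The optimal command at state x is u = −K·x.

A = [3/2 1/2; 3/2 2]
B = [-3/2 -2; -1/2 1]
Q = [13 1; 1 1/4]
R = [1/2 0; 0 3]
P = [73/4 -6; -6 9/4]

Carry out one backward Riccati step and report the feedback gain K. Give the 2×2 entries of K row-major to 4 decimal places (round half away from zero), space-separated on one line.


BᵀP = [-24.3750 7.8750; -42.5000 14.2500]
S = R + BᵀPB = [1/2 0; 0 3] + [32.6250 56.6250; 56.6250 99.2500] = [33.1250 56.6250; 56.6250 102.2500]
BᵀPA = [-24.7500 3.5625; -42.3750 7.2500]
K = S⁻¹·BᵀPA = [-0.7263 -0.2561; -0.0122 0.2127]
A−BK = [0.3861 0.5413; 1.1490 1.6592]
AᵀP(A−BK) = [0.6317 0.6134; 0.6134 0.9326]
P' = Q + AᵀP(A−BK) = [13.6317 1.6134; 1.6134 1.1826]
tr(P') = 14.8143

-0.7263 -0.2561 -0.0122 0.2127


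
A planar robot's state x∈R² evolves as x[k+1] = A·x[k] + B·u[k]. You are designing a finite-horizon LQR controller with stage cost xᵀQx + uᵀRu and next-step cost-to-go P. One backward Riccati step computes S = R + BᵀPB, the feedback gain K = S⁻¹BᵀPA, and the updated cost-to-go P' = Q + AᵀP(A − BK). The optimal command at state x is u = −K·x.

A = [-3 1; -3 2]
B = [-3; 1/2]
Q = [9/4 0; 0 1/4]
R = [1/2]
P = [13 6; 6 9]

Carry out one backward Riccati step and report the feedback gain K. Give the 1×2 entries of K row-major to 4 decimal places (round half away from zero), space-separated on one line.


1.4595 -0.6192

BᵀP = [-36.0000 -13.5000]
S = R + BᵀPB = [1/2] + [101.2500] = [101.7500]
BᵀPA = [148.5000 -63.0000]
K = S⁻¹·BᵀPA = [1.4595 -0.6192]
A−BK = [1.3784 -0.8575; -3.7297 2.3096]
AᵀP(A−BK) = [89.2703 -55.0541; -55.0541 33.9926]
P' = Q + AᵀP(A−BK) = [91.5203 -55.0541; -55.0541 34.2426]
tr(P') = 125.7629


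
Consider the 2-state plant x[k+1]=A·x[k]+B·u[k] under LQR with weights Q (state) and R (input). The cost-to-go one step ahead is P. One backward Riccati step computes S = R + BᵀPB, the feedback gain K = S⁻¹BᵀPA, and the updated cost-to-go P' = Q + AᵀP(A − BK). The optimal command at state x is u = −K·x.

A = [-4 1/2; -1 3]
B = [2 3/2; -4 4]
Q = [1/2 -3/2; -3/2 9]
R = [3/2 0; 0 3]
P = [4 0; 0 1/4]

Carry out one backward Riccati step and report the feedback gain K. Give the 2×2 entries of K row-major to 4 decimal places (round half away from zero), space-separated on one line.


BᵀP = [8.0000 -1.0000; 6.0000 1.0000]
S = R + BᵀPB = [3/2 0; 0 3] + [20.0000 8.0000; 8.0000 13.0000] = [21.5000 8.0000; 8.0000 16.0000]
BᵀPA = [-31.0000 1.0000; -25.0000 6.0000]
K = S⁻¹·BᵀPA = [-1.0571 -0.1143; -1.0339 0.4321]
A−BK = [-0.3348 0.0804; -1.0929 0.8143]
AᵀP(A−BK) = [5.6304 -1.4893; -1.4893 0.7714]
P' = Q + AᵀP(A−BK) = [6.1304 -2.9893; -2.9893 9.7714]
tr(P') = 15.9018

-1.0571 -0.1143 -1.0339 0.4321


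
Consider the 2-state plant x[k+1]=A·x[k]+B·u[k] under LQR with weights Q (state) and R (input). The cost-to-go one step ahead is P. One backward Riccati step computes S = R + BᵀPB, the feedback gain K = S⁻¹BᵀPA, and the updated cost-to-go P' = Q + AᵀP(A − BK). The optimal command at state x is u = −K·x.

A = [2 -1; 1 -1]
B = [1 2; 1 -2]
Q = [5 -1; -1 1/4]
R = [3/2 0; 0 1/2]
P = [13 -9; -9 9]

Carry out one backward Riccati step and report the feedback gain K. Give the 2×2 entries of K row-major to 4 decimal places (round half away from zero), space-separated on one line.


1.0602 -0.7060 0.2711 -0.0147

BᵀP = [4.0000 0.0000; 44.0000 -36.0000]
S = R + BᵀPB = [3/2 0; 0 1/2] + [4.0000 8.0000; 8.0000 160.0000] = [5.5000 8.0000; 8.0000 160.5000]
BᵀPA = [8.0000 -4.0000; 52.0000 -8.0000]
K = S⁻¹·BᵀPA = [1.0602 -0.7060; 0.2711 -0.0147]
A−BK = [0.3976 -0.2647; 0.4821 -0.3234]
AᵀP(A−BK) = [2.4192 -1.5902; -1.5902 1.0589]
P' = Q + AᵀP(A−BK) = [7.4192 -2.5902; -2.5902 1.3089]
tr(P') = 8.7282


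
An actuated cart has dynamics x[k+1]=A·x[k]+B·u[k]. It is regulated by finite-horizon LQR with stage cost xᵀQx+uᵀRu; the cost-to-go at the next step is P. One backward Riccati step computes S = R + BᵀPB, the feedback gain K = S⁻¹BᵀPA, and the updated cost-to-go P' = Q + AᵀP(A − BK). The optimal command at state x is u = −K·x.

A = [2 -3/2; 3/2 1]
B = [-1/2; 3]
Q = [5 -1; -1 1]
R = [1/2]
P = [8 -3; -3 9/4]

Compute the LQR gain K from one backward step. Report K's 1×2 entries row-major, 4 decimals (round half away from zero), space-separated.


BᵀP = [-13.0000 8.2500]
S = R + BᵀPB = [1/2] + [31.2500] = [31.7500]
BᵀPA = [-13.6250 27.7500]
K = S⁻¹·BᵀPA = [-0.4291 0.8740]
A−BK = [1.7854 -1.0630; 2.7874 -1.6220]
AᵀP(A−BK) = [13.2156 -7.9665; -7.9665 4.9961]
P' = Q + AᵀP(A−BK) = [18.2156 -8.9665; -8.9665 5.9961]
tr(P') = 24.2116

-0.4291 0.8740


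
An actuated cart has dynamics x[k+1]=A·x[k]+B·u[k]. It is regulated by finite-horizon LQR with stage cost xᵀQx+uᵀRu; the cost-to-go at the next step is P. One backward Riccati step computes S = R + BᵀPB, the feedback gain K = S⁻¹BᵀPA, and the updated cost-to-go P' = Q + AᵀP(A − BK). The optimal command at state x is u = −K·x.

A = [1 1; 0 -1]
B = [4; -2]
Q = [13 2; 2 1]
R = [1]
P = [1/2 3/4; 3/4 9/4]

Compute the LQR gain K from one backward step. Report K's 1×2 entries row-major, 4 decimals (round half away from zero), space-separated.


0.0833 0.3333

BᵀP = [0.5000 -1.5000]
S = R + BᵀPB = [1] + [5.0000] = [6.0000]
BᵀPA = [0.5000 2.0000]
K = S⁻¹·BᵀPA = [0.0833 0.3333]
A−BK = [0.6667 -0.3333; 0.1667 -0.3333]
AᵀP(A−BK) = [0.4583 -0.4167; -0.4167 0.5833]
P' = Q + AᵀP(A−BK) = [13.4583 1.5833; 1.5833 1.5833]
tr(P') = 15.0417


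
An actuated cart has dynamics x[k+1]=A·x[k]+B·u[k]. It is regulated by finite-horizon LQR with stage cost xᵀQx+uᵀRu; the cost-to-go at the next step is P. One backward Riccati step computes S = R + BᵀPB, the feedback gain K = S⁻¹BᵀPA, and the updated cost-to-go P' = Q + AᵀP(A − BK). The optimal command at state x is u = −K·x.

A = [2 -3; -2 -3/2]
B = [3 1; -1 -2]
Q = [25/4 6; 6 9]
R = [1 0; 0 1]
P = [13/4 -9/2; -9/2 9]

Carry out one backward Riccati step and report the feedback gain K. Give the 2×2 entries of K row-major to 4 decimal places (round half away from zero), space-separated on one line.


BᵀP = [14.2500 -22.5000; 12.2500 -22.5000]
S = R + BᵀPB = [1 0; 0 1] + [65.2500 59.2500; 59.2500 57.2500] = [66.2500 59.2500; 59.2500 58.2500]
BᵀPA = [73.5000 -9.0000; 69.5000 -3.0000]
K = S⁻¹·BᵀPA = [0.4692 -0.9943; 0.7159 0.9598]
A−BK = [-0.1234 -0.9770; -0.0990 -0.5746]
AᵀP(A−BK) = [0.7604 0.3702; 0.3702 2.9311]
P' = Q + AᵀP(A−BK) = [7.0104 6.3702; 6.3702 11.9311]
tr(P') = 18.9415

0.4692 -0.9943 0.7159 0.9598


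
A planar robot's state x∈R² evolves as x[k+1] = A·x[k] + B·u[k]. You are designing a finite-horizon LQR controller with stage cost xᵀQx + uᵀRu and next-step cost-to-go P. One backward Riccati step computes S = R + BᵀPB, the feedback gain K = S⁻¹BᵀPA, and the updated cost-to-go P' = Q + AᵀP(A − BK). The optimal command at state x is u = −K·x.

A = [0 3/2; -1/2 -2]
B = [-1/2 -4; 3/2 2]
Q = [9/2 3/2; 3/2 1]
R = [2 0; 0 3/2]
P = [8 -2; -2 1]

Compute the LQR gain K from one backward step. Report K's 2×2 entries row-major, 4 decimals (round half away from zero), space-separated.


BᵀP = [-7.0000 2.5000; -36.0000 10.0000]
S = R + BᵀPB = [2 0; 0 3/2] + [7.2500 33.0000; 33.0000 164.0000] = [9.2500 33.0000; 33.0000 165.5000]
BᵀPA = [-1.2500 -15.5000; -5.0000 -74.0000]
K = S⁻¹·BᵀPA = [-0.0948 -0.2789; -0.0113 -0.3915]
A−BK = [-0.0926 -0.2055; -0.3352 -0.7986]
AᵀP(A−BK) = [0.0750 0.1938; 0.1938 0.7047]
P' = Q + AᵀP(A−BK) = [4.5750 1.6938; 1.6938 1.7047]
tr(P') = 6.2796

-0.0948 -0.2789 -0.0113 -0.3915


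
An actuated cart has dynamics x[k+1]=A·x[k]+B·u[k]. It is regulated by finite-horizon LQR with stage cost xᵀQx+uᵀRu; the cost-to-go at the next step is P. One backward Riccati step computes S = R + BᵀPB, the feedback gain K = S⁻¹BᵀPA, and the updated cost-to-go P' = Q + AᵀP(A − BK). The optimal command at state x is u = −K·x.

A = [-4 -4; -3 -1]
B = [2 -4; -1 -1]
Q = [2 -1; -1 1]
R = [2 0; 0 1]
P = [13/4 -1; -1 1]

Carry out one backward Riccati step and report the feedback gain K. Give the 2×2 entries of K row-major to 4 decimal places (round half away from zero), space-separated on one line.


BᵀP = [7.5000 -3.0000; -12.0000 3.0000]
S = R + BᵀPB = [2 0; 0 1] + [18.0000 -27.0000; -27.0000 45.0000] = [20.0000 -27.0000; -27.0000 46.0000]
BᵀPA = [-21.0000 -27.0000; 39.0000 45.0000]
K = S⁻¹·BᵀPA = [0.4555 -0.1414; 1.1152 0.8953]
A−BK = [-0.4503 -0.1361; -1.4293 -0.2461]
AᵀP(A−BK) = [3.0733 1.1152; 1.1152 0.8953]
P' = Q + AᵀP(A−BK) = [5.0733 0.1152; 0.1152 1.8953]
tr(P') = 6.9686

0.4555 -0.1414 1.1152 0.8953


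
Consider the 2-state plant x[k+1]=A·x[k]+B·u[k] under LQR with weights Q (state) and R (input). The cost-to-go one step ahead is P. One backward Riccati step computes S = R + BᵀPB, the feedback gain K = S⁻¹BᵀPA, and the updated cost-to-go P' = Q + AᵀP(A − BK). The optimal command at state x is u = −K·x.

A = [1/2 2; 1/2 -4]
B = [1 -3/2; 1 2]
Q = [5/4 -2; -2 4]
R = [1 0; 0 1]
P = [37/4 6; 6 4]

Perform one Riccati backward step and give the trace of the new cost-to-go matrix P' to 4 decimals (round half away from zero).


6.6331

BᵀP = [15.2500 10.0000; -1.8750 -1.0000]
S = R + BᵀPB = [1 0; 0 1] + [25.2500 -2.8750; -2.8750 0.8125] = [26.2500 -2.8750; -2.8750 1.8125]
BᵀPA = [12.6250 -9.5000; -1.4375 0.2500]
K = S⁻¹·BᵀPA = [0.4769 -0.4197; -0.0366 -0.5278]
A−BK = [-0.0318 1.6280; 0.0962 -2.5246]
AᵀP(A−BK) = [0.2385 -0.2099; -0.2099 1.1447]
P' = Q + AᵀP(A−BK) = [1.4885 -2.2099; -2.2099 5.1447]
tr(P') = 6.6331


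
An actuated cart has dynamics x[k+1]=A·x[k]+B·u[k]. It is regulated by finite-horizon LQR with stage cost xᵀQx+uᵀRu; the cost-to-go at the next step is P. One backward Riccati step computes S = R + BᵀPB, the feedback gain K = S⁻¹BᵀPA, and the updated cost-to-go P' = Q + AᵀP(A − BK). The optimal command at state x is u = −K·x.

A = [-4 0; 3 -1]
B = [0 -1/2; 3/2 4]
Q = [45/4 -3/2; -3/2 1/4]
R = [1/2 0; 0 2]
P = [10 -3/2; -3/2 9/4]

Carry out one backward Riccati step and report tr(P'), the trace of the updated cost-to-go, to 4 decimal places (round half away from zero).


BᵀP = [-2.2500 3.3750; -11.0000 9.7500]
S = R + BᵀPB = [1/2 0; 0 2] + [5.0625 14.6250; 14.6250 44.5000] = [5.5625 14.6250; 14.6250 46.5000]
BᵀPA = [19.1250 -3.3750; 73.2500 -9.7500]
K = S⁻¹·BᵀPA = [-4.0649 -0.3204; 2.8538 -0.1089]
A−BK = [-2.5731 -0.0545; -2.3176 -0.0838]
AᵀP(A−BK) = [84.9543 1.3550; 1.3550 0.1068]
P' = Q + AᵀP(A−BK) = [96.2043 -0.1450; -0.1450 0.3568]
tr(P') = 96.5611

96.5611


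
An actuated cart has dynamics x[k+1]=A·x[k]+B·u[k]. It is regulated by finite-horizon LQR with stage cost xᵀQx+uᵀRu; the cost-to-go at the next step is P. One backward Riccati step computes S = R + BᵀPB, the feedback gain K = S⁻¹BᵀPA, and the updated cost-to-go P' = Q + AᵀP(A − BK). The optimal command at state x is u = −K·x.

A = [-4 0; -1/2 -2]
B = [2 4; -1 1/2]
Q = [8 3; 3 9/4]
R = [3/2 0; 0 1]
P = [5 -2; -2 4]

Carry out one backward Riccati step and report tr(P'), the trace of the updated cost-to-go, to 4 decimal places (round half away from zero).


BᵀP = [12.0000 -8.0000; 19.0000 -6.0000]
S = R + BᵀPB = [3/2 0; 0 1] + [32.0000 44.0000; 44.0000 73.0000] = [33.5000 44.0000; 44.0000 74.0000]
BᵀPA = [-44.0000 16.0000; -73.0000 12.0000]
K = S⁻¹·BᵀPA = [-0.0810 1.2081; -0.9383 -0.5562]
A−BK = [-0.0847 -0.1915; -0.1119 -0.5138]
AᵀP(A−BK) = [0.9383 0.5562; 0.5562 3.3444]
P' = Q + AᵀP(A−BK) = [8.9383 3.5562; 3.5562 5.5944]
tr(P') = 14.5327

14.5327


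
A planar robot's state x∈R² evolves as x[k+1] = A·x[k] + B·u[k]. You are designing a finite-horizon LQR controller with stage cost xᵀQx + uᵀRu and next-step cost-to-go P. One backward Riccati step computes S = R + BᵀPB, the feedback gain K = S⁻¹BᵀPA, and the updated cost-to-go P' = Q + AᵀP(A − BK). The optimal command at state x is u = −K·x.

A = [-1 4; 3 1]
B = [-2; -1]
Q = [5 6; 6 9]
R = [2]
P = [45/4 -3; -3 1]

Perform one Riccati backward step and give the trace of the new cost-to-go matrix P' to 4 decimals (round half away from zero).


28.1597

BᵀP = [-19.5000 5.0000]
S = R + BᵀPB = [2] + [34.0000] = [36.0000]
BᵀPA = [34.5000 -73.0000]
K = S⁻¹·BᵀPA = [0.9583 -2.0278]
A−BK = [0.9167 -0.0556; 3.9583 -1.0278]
AᵀP(A−BK) = [5.1875 -5.0417; -5.0417 8.9722]
P' = Q + AᵀP(A−BK) = [10.1875 0.9583; 0.9583 17.9722]
tr(P') = 28.1597


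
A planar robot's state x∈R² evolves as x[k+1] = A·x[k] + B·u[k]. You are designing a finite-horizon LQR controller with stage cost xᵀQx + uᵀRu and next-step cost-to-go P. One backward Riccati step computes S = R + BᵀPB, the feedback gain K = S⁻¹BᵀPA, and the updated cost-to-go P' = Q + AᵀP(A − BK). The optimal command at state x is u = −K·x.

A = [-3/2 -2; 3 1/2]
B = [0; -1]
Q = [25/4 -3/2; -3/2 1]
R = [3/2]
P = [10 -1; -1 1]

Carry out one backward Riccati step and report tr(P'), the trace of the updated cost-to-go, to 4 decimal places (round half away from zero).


BᵀP = [1.0000 -1.0000]
S = R + BᵀPB = [3/2] + [1.0000] = [2.5000]
BᵀPA = [-4.5000 -2.5000]
K = S⁻¹·BᵀPA = [-1.8000 -1.0000]
A−BK = [-1.5000 -2.0000; 1.2000 -0.5000]
AᵀP(A−BK) = [32.4000 33.7500; 33.7500 39.7500]
P' = Q + AᵀP(A−BK) = [38.6500 32.2500; 32.2500 40.7500]
tr(P') = 79.4000

79.4000


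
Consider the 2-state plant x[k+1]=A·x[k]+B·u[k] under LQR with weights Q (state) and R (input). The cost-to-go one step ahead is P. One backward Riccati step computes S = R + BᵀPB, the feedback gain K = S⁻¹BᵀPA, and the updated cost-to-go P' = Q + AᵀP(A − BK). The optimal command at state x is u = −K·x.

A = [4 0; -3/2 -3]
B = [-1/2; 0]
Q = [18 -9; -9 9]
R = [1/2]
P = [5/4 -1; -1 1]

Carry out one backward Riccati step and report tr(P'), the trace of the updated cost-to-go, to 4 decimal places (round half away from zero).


54.4808

BᵀP = [-0.6250 0.5000]
S = R + BᵀPB = [1/2] + [0.3125] = [0.8125]
BᵀPA = [-3.2500 -1.5000]
K = S⁻¹·BᵀPA = [-4.0000 -1.8462]
A−BK = [2.0000 -0.9231; -1.5000 -3.0000]
AᵀP(A−BK) = [21.2500 10.5000; 10.5000 6.2308]
P' = Q + AᵀP(A−BK) = [39.2500 1.5000; 1.5000 15.2308]
tr(P') = 54.4808


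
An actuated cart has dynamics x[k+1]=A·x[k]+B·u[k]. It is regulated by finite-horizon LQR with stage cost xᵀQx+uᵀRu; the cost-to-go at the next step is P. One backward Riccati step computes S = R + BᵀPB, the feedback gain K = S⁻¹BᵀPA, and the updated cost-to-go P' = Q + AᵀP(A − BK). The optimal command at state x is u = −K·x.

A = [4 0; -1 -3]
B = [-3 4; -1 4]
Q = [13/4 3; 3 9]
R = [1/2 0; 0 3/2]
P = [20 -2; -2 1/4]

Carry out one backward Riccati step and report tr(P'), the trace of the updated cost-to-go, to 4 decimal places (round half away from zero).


BᵀP = [-58.0000 5.7500; 72.0000 -7.0000]
S = R + BᵀPB = [1/2 0; 0 3/2] + [168.2500 -209.0000; -209.0000 260.0000] = [168.7500 -209.0000; -209.0000 261.5000]
BᵀPA = [-237.7500 -17.2500; 295.0000 21.0000]
K = S⁻¹·BᵀPA = [-1.1554 -0.2726; 0.2046 -0.1375]
A−BK = [-0.2849 -0.2675; -2.9740 -2.7224]
AᵀP(A−BK) = [1.1757 0.5212; 0.5212 0.4365]
P' = Q + AᵀP(A−BK) = [4.4257 3.5212; 3.5212 9.4365]
tr(P') = 13.8622

13.8622


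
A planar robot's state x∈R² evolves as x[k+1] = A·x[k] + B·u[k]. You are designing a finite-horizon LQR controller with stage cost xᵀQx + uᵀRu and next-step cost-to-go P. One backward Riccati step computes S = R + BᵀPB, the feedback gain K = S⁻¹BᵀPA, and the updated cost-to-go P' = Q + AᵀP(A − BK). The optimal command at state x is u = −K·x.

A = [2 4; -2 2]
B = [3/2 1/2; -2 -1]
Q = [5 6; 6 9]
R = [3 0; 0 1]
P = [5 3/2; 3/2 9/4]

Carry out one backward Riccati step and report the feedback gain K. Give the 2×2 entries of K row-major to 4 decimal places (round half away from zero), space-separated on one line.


BᵀP = [4.5000 -2.2500; 1.0000 -1.5000]
S = R + BᵀPB = [3 0; 0 1] + [11.2500 4.5000; 4.5000 2.0000] = [14.2500 4.5000; 4.5000 3.0000]
BᵀPA = [13.5000 13.5000; 5.0000 1.0000]
K = S⁻¹·BᵀPA = [0.8000 1.6000; 0.4667 -2.0667]
A−BK = [0.5667 2.6333; 0.0667 3.1333]
AᵀP(A−BK) = [3.8667 13.7333; 13.7333 93.4667]
P' = Q + AᵀP(A−BK) = [8.8667 19.7333; 19.7333 102.4667]
tr(P') = 111.3333

0.8000 1.6000 0.4667 -2.0667


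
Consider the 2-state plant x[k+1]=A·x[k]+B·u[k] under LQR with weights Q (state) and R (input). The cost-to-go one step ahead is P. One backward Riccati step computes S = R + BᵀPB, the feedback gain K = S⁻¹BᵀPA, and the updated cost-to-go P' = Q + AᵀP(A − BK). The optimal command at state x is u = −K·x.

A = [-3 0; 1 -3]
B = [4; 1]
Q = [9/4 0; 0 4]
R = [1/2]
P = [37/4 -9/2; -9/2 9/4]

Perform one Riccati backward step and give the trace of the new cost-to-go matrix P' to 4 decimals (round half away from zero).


7.7745

BᵀP = [32.5000 -15.7500]
S = R + BᵀPB = [1/2] + [114.2500] = [114.7500]
BᵀPA = [-113.2500 47.2500]
K = S⁻¹·BᵀPA = [-0.9869 0.4118]
A−BK = [0.9477 -1.6471; 1.9869 -3.4118]
AᵀP(A−BK) = [0.7304 -0.6176; -0.6176 0.7941]
P' = Q + AᵀP(A−BK) = [2.9804 -0.6176; -0.6176 4.7941]
tr(P') = 7.7745


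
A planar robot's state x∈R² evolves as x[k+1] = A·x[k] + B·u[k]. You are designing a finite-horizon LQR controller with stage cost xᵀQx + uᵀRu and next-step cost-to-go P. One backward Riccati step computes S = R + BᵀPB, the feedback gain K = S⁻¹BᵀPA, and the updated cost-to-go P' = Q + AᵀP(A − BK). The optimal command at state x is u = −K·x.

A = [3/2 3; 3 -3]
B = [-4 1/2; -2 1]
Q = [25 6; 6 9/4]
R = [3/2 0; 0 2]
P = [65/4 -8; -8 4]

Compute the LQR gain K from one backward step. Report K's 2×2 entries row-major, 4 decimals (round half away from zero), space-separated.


BᵀP = [-49.0000 24.0000; 0.1250 0.0000]
S = R + BᵀPB = [3/2 0; 0 2] + [148.0000 -0.5000; -0.5000 0.0625] = [149.5000 -0.5000; -0.5000 2.0625]
BᵀPA = [-1.5000 -219.0000; 0.1875 0.3750]
K = S⁻¹·BᵀPA = [-0.0097 -1.4655; 0.0885 -0.1734]
A−BK = [1.4168 -2.7751; 2.8920 -5.7575]
AᵀP(A−BK) = [0.5313 -1.0407; -1.0407 5.3786]
P' = Q + AᵀP(A−BK) = [25.5313 4.9593; 4.9593 7.6286]
tr(P') = 33.1599

-0.0097 -1.4655 0.0885 -0.1734


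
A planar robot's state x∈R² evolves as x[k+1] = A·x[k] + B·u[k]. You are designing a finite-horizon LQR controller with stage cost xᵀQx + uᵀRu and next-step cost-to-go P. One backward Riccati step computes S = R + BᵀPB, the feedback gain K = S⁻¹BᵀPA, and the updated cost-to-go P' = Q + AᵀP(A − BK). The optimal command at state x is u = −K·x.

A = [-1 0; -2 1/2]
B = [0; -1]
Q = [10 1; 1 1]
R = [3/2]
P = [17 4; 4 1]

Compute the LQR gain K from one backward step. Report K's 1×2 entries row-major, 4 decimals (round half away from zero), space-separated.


2.4000 -0.2000

BᵀP = [-4.0000 -1.0000]
S = R + BᵀPB = [3/2] + [1.0000] = [2.5000]
BᵀPA = [6.0000 -0.5000]
K = S⁻¹·BᵀPA = [2.4000 -0.2000]
A−BK = [-1.0000 0.0000; 0.4000 0.3000]
AᵀP(A−BK) = [22.6000 -1.8000; -1.8000 0.1500]
P' = Q + AᵀP(A−BK) = [32.6000 -0.8000; -0.8000 1.1500]
tr(P') = 33.7500


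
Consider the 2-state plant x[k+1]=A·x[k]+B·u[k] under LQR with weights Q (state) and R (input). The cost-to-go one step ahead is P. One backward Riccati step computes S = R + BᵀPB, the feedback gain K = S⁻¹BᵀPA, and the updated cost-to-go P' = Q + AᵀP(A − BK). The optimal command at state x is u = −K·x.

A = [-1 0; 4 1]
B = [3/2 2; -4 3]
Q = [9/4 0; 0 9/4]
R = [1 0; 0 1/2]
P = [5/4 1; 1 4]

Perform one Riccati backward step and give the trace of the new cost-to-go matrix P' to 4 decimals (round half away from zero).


BᵀP = [-2.1250 -14.5000; 5.5000 14.0000]
S = R + BᵀPB = [1 0; 0 1/2] + [54.8125 -47.7500; -47.7500 53.0000] = [55.8125 -47.7500; -47.7500 53.5000]
BᵀPA = [-55.8750 -14.5000; 50.5000 14.0000]
K = S⁻¹·BᵀPA = [-0.8187 -0.1519; 0.2132 0.1261]
A−BK = [-0.1983 -0.0243; 0.0855 0.0140]
AᵀP(A−BK) = [0.7375 0.1438; 0.1438 0.0319]
P' = Q + AᵀP(A−BK) = [2.9875 0.1438; 0.1438 2.2819]
tr(P') = 5.2694

5.2694


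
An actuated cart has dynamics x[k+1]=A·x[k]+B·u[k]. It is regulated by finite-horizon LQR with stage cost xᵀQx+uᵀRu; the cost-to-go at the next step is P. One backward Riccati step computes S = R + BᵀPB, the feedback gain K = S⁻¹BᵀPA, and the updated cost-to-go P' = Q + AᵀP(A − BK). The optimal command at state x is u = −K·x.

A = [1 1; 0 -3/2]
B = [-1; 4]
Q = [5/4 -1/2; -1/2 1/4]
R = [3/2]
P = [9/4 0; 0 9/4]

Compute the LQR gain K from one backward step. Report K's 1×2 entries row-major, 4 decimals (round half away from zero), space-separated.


BᵀP = [-2.2500 9.0000]
S = R + BᵀPB = [3/2] + [38.2500] = [39.7500]
BᵀPA = [-2.2500 -15.7500]
K = S⁻¹·BᵀPA = [-0.0566 -0.3962]
A−BK = [0.9434 0.6038; 0.2264 0.0849]
AᵀP(A−BK) = [2.1226 1.3585; 1.3585 1.0719]
P' = Q + AᵀP(A−BK) = [3.3726 0.8585; 0.8585 1.3219]
tr(P') = 4.6946

-0.0566 -0.3962


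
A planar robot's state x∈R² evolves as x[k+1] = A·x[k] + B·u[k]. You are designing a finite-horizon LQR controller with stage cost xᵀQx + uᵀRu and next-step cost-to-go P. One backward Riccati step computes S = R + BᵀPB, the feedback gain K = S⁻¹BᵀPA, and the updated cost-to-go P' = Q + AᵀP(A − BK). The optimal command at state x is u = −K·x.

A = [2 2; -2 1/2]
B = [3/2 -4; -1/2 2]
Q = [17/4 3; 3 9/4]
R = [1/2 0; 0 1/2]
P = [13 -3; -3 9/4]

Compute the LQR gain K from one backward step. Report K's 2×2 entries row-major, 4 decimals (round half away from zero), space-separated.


-0.3196 0.8292 -0.6758 -0.1084

BᵀP = [21.0000 -5.6250; -58.0000 16.5000]
S = R + BᵀPB = [1/2 0; 0 1/2] + [34.3125 -95.2500; -95.2500 265.0000] = [34.8125 -95.2500; -95.2500 265.5000]
BᵀPA = [53.2500 39.1875; -149.0000 -107.7500]
K = S⁻¹·BᵀPA = [-0.3196 0.8292; -0.6758 -0.1084]
A−BK = [-0.2241 0.3228; -0.8081 1.1313]
AᵀP(A−BK) = [1.3150 -1.5500; -1.5500 2.3928]
P' = Q + AᵀP(A−BK) = [5.5650 1.4500; 1.4500 4.6428]
tr(P') = 10.2078


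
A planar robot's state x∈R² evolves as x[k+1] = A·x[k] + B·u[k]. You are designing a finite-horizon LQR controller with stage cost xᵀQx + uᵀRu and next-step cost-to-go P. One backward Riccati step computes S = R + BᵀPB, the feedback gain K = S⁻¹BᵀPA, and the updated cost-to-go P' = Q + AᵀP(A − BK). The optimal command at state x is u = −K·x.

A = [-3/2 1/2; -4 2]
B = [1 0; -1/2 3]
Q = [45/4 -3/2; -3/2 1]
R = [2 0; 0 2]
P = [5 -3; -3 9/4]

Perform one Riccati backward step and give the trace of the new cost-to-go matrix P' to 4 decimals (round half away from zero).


15.7622

BᵀP = [6.5000 -4.1250; -9.0000 6.7500]
S = R + BᵀPB = [2 0; 0 2] + [8.5625 -12.3750; -12.3750 20.2500] = [10.5625 -12.3750; -12.3750 22.2500]
BᵀPA = [6.7500 -5.0000; -13.5000 9.0000]
K = S⁻¹·BᵀPA = [-0.2061 0.0015; -0.7214 0.4053]
A−BK = [-1.2939 0.4985; -1.9389 0.7847]
AᵀP(A−BK) = [2.9027 -1.2882; -1.2882 0.6095]
P' = Q + AᵀP(A−BK) = [14.1527 -2.7882; -2.7882 1.6095]
tr(P') = 15.7622


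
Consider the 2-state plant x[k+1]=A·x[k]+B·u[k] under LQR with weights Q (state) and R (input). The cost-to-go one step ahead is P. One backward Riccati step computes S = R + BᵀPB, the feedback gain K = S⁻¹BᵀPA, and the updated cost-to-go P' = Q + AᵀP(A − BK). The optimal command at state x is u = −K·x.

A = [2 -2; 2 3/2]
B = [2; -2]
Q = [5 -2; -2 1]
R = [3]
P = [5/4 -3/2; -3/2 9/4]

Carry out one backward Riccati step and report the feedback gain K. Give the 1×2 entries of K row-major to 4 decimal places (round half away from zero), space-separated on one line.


-0.1379 -0.7672

BᵀP = [5.5000 -7.5000]
S = R + BᵀPB = [3] + [26.0000] = [29.0000]
BᵀPA = [-4.0000 -22.2500]
K = S⁻¹·BᵀPA = [-0.1379 -0.7672]
A−BK = [2.2759 -0.4655; 1.7241 -0.0345]
AᵀP(A−BK) = [1.4483 0.1810; 0.1810 1.9914]
P' = Q + AᵀP(A−BK) = [6.4483 -1.8190; -1.8190 2.9914]
tr(P') = 9.4397


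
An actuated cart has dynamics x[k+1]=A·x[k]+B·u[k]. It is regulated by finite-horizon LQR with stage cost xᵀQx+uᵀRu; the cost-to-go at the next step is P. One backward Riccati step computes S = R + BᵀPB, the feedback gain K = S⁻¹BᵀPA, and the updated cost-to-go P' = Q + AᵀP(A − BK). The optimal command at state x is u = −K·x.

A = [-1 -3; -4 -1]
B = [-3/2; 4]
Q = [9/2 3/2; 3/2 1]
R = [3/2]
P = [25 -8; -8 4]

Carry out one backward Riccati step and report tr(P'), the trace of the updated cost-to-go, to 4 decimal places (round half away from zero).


53.5827

BᵀP = [-69.5000 28.0000]
S = R + BᵀPB = [3/2] + [216.2500] = [217.7500]
BᵀPA = [-42.5000 180.5000]
K = S⁻¹·BᵀPA = [-0.1952 0.8289]
A−BK = [-1.2928 -1.7566; -3.2193 -4.3157]
AᵀP(A−BK) = [16.7049 22.2296; 22.2296 31.3777]
P' = Q + AᵀP(A−BK) = [21.2049 23.7296; 23.7296 32.3777]
tr(P') = 53.5827
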